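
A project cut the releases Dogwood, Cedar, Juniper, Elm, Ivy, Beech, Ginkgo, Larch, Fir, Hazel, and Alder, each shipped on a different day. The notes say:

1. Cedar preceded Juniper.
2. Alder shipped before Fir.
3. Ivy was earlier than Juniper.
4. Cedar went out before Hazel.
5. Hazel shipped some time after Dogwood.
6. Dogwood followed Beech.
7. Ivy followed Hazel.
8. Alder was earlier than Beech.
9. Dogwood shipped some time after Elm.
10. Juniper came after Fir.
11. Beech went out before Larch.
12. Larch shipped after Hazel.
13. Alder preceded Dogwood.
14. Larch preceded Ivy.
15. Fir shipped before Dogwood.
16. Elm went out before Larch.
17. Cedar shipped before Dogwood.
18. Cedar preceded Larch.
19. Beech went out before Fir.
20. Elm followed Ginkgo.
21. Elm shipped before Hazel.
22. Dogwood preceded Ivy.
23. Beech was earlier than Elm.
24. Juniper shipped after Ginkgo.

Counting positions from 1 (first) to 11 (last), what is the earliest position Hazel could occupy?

8

Alder, Beech, Cedar, Dogwood, Elm, Fir, and Ginkgo must all come before Hazel — 7 forced predecessors.
Nothing else is forced ahead of Hazel, so its earliest slot is position 7 + 1 = 8.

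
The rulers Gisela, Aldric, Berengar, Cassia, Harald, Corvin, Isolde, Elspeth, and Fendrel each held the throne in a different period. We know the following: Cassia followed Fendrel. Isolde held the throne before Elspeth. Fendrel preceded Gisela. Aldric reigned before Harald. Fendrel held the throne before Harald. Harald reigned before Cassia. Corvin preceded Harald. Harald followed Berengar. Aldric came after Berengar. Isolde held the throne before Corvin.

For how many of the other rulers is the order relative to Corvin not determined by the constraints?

5

Forced before Corvin: Isolde; forced after Corvin: Cassia and Harald.
That leaves Aldric, Berengar, Elspeth, Fendrel, and Gisela with no forced order relative to Corvin — 5.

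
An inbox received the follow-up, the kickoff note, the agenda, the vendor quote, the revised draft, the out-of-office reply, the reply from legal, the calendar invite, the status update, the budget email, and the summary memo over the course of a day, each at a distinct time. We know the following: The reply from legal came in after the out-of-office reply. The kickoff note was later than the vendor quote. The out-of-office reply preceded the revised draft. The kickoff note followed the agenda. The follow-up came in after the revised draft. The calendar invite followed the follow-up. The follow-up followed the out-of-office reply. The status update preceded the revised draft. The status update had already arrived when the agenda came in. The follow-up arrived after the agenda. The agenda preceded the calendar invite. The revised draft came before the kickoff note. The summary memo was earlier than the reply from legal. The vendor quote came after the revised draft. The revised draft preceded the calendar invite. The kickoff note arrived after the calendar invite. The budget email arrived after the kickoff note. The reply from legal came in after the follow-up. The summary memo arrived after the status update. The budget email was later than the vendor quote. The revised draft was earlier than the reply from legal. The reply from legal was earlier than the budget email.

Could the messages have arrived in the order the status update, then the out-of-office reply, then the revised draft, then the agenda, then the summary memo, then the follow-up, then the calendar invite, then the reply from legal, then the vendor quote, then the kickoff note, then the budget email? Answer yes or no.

Check each stated constraint against the proposed order — e.g. the revised draft is ahead of the vendor quote; the revised draft is ahead of the kickoff note. Every pair is in the required order; nothing is violated.

yes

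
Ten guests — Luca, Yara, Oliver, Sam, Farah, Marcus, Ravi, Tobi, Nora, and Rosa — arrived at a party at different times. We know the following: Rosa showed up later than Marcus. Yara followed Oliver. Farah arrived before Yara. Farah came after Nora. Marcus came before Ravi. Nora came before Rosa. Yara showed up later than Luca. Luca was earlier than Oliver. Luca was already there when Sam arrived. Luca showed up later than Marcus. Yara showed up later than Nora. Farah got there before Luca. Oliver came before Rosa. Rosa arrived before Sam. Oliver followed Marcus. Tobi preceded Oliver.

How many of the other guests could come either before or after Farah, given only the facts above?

3

Forced before Farah: Nora; forced after Farah: Luca, Oliver, Rosa, Sam, and Yara.
That leaves Marcus, Ravi, and Tobi with no forced order relative to Farah — 3.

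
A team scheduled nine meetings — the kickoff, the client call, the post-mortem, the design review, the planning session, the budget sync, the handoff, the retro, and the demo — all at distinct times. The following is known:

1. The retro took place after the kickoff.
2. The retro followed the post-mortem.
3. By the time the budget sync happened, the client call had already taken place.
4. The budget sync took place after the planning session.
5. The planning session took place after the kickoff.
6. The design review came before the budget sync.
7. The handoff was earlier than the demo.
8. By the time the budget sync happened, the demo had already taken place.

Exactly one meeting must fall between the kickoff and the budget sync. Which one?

the planning session

Tracing the constraints gives the kickoff → the planning session → the budget sync, so the planning session sits after the kickoff and before the budget sync.
No other meeting is forced both after the kickoff and before the budget sync.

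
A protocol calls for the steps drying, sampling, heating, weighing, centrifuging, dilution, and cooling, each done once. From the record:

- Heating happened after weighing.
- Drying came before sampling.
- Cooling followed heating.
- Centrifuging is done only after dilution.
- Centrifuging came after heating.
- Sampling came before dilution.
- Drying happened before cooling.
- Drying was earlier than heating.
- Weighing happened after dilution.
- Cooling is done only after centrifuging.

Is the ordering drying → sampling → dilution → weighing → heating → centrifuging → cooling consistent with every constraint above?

Check each stated constraint against the proposed order — e.g. drying is ahead of heating; drying is ahead of cooling. Every pair is in the required order; nothing is violated.

yes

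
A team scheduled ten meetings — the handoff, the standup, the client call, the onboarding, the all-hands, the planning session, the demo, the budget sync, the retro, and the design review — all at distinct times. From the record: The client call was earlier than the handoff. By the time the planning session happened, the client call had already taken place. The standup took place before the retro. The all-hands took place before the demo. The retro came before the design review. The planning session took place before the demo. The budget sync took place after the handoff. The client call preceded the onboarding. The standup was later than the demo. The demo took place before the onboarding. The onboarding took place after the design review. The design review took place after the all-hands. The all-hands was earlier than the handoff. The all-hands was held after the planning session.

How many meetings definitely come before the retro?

5

Directly stated before the retro: the standup.
The all-hands reaches the retro via the all-hands → the demo → the standup → the retro.
The client call reaches the retro via the client call → the planning session → the demo → the standup → the retro.
The demo reaches the retro via the demo → the standup → the retro.
Likewise the planning session reaches the retro by chaining the stated constraints.
No chain forces the onboarding (or any of the others) ahead of the retro.
That's the all-hands, the client call, the demo, the planning session, and the standup — 5 in all.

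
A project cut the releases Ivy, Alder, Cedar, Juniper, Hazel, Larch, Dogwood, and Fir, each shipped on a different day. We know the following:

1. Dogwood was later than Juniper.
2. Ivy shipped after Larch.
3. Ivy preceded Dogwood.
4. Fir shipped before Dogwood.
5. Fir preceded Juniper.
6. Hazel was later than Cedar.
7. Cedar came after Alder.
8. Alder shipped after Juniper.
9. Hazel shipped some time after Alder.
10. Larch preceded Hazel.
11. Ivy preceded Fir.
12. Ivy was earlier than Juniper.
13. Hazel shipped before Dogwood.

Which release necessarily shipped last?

Dogwood

Every other release has a chain of constraints placing it before Dogwood, so Dogwood is last.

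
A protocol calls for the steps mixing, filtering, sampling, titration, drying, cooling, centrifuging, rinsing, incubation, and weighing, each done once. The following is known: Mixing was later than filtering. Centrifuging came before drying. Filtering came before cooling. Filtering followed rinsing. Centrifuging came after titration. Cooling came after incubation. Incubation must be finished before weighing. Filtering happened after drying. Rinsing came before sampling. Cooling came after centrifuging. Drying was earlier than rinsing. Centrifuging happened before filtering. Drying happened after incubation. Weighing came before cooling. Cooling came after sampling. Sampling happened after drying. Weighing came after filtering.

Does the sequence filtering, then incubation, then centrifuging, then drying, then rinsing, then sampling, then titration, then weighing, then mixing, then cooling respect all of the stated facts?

no

The constraints require centrifuging before filtering, but in the proposed sequence filtering appears ahead of centrifuging. That one violation is enough.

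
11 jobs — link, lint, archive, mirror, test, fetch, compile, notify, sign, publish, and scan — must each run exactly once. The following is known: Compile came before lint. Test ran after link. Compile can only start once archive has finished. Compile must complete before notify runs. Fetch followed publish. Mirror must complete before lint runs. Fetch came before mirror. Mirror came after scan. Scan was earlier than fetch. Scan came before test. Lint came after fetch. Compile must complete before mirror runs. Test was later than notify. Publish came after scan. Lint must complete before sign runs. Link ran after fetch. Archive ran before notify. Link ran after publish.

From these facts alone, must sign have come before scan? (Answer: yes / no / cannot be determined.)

Tracing the constraints gives scan → fetch → lint → sign, so scan must come before sign.
That means sign cannot be before scan.

no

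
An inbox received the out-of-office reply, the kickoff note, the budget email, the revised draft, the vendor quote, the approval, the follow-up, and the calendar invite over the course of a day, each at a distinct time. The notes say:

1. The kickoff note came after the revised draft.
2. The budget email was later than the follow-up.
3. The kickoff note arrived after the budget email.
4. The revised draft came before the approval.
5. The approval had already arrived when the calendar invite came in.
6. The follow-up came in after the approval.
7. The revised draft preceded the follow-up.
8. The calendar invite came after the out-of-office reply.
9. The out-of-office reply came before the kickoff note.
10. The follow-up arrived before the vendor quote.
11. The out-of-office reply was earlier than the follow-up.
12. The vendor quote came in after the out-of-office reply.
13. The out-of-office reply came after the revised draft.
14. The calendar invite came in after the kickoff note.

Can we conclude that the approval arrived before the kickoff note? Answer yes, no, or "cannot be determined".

yes

Chain the constraints: the approval → the follow-up → the budget email → the kickoff note. Each link is directly stated, so the approval comes before the kickoff note.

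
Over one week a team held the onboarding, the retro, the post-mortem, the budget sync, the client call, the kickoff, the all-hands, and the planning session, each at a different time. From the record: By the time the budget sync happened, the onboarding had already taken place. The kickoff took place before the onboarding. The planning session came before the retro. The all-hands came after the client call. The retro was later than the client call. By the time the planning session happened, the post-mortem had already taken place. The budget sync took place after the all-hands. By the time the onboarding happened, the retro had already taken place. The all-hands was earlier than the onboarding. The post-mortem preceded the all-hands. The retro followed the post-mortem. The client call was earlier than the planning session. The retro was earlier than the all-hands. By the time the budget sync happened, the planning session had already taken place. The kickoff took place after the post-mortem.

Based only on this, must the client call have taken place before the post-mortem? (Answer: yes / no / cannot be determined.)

No chain of stated constraints runs from the client call to the post-mortem, and none runs from the post-mortem to the client call either.
So the relative order of the client call and the post-mortem is not fixed by the given facts.

cannot be determined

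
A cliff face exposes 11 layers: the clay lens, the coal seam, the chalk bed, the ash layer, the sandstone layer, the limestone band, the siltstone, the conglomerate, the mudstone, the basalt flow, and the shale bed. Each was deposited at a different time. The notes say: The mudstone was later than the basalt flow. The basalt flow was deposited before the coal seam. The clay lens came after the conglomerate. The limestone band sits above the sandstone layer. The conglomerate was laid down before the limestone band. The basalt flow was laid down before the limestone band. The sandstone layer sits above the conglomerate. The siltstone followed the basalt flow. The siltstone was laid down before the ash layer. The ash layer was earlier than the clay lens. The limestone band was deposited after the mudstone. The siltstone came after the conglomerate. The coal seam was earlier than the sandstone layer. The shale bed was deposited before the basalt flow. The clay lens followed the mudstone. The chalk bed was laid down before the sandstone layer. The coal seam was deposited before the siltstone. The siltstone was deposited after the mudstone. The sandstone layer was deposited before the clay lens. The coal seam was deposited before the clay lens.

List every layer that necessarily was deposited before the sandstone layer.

the basalt flow, the chalk bed, the coal seam, the conglomerate, the shale bed

Directly stated before the sandstone layer: the chalk bed, the coal seam, and the conglomerate.
The basalt flow reaches the sandstone layer via the basalt flow → the coal seam → the sandstone layer.
The shale bed reaches the sandstone layer via the shale bed → the basalt flow → the coal seam → the sandstone layer.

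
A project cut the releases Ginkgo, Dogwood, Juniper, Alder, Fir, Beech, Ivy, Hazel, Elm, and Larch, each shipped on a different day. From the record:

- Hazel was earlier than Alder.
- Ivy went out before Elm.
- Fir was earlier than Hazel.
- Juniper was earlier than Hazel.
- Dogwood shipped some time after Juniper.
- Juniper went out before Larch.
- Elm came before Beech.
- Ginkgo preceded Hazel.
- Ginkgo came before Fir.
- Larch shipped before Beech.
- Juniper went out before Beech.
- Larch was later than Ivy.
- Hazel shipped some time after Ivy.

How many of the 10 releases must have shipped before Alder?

5

Directly stated before Alder: Hazel.
Fir reaches Alder via Fir → Hazel → Alder.
Ginkgo reaches Alder via Ginkgo → Hazel → Alder.
Ivy reaches Alder via Ivy → Hazel → Alder.
Likewise Juniper reaches Alder by chaining the stated constraints.
That's Fir, Ginkgo, Hazel, Ivy, and Juniper — 5 in all.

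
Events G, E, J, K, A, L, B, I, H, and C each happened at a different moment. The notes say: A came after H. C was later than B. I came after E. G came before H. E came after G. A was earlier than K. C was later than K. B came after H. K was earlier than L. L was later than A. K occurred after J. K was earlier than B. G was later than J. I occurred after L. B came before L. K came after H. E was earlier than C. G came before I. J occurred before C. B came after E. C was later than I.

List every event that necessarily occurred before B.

Directly stated before B: E, H, and K.
A reaches B via A → K → B.
G reaches B via G → E → B.
J reaches B via J → K → B.
No chain forces L (or any of the others) ahead of B.

A, E, G, H, J, K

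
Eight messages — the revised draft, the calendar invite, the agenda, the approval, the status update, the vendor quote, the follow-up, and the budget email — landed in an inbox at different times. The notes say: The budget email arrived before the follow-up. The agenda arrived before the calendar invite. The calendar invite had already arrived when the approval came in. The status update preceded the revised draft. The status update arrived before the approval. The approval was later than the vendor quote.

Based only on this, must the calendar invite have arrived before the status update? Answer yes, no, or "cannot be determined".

cannot be determined

No chain of stated constraints runs from the calendar invite to the status update, and none runs from the status update to the calendar invite either.
So the relative order of the calendar invite and the status update is not fixed by the given facts.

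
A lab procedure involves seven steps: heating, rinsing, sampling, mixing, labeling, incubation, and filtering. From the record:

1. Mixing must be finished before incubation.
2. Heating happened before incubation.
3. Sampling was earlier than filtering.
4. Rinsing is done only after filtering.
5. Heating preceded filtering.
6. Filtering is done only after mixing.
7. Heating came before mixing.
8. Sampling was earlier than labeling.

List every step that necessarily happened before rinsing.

Directly stated before rinsing: filtering.
Heating reaches rinsing via heating → filtering → rinsing.
Mixing reaches rinsing via mixing → filtering → rinsing.
Sampling reaches rinsing via sampling → filtering → rinsing.
No chain forces labeling (or any of the others) ahead of rinsing.

filtering, heating, mixing, sampling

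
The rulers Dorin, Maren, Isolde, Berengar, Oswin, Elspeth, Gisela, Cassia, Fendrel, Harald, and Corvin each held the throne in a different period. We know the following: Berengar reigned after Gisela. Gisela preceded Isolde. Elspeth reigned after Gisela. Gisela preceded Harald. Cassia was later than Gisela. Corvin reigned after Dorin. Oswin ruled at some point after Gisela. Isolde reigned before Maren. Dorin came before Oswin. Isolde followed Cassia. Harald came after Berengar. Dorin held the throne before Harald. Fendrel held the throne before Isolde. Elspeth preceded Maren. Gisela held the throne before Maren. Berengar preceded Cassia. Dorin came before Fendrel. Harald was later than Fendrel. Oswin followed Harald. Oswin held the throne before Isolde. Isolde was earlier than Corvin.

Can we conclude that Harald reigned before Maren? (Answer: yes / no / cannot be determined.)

yes

Chain the constraints: Harald → Oswin → Isolde → Maren. Each link is directly stated, so Harald comes before Maren.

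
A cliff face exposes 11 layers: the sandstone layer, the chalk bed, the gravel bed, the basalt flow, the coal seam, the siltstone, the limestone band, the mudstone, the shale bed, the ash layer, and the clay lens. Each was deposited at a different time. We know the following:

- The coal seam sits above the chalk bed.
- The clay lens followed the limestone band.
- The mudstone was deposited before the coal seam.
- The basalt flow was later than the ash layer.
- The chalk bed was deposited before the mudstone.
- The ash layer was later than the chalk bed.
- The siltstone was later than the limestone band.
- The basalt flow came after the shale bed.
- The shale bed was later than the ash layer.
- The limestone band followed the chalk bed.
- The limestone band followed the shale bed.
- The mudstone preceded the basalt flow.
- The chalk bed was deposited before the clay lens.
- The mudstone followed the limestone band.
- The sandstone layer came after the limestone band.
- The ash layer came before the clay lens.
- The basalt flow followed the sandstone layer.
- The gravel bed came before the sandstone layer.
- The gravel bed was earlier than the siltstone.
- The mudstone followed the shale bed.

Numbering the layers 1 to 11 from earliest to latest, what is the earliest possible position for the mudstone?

5

The ash layer, the chalk bed, the limestone band, and the shale bed must all come before the mudstone — 4 forced predecessors.
Nothing else is forced ahead of the mudstone, so its earliest slot is position 4 + 1 = 5.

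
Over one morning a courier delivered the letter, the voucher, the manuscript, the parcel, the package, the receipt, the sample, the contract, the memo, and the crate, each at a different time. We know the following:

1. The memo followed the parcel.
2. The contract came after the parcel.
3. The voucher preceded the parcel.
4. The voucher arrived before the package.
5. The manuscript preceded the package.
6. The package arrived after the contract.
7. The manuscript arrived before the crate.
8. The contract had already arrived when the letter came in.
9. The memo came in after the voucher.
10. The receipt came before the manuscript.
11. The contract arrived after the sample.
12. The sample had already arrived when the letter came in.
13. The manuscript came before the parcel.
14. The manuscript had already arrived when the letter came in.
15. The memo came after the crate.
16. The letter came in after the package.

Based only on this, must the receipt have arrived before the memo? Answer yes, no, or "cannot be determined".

Chain the constraints: the receipt → the manuscript → the parcel → the memo. Each link is directly stated, so the receipt comes before the memo.

yes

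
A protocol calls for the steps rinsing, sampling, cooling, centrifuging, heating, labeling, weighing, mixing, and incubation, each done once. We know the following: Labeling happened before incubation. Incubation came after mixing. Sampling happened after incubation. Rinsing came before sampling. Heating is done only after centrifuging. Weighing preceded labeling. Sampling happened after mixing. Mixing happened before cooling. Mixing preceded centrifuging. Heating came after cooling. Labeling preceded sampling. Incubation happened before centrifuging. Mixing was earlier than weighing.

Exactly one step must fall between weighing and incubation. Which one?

Tracing the constraints gives weighing → labeling → incubation, so labeling sits after weighing and before incubation.
No other step is forced both after weighing and before incubation.

labeling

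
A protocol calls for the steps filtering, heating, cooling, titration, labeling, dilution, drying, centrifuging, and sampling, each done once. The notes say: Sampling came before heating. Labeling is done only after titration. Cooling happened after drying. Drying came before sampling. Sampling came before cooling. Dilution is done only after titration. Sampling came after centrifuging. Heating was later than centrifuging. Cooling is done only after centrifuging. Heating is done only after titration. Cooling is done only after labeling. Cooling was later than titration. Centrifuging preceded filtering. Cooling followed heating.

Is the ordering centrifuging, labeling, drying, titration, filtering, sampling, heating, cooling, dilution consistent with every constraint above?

no

The constraints require titration before labeling, but in the proposed sequence labeling appears ahead of titration. That one violation is enough.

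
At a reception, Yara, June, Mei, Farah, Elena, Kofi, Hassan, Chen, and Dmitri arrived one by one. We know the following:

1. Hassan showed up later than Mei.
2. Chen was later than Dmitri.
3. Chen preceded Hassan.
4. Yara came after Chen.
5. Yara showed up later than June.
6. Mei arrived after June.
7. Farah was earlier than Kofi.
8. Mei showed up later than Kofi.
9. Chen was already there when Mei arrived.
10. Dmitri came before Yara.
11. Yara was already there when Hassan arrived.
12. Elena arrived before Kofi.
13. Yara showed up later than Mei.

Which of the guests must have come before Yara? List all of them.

Directly stated before Yara: Chen, Dmitri, June, and Mei.
Elena reaches Yara via Elena → Kofi → Mei → Yara.
Farah reaches Yara via Farah → Kofi → Mei → Yara.
Kofi reaches Yara via Kofi → Mei → Yara.
No chain forces Hassan ahead of Yara.

Chen, Dmitri, Elena, Farah, June, Kofi, Mei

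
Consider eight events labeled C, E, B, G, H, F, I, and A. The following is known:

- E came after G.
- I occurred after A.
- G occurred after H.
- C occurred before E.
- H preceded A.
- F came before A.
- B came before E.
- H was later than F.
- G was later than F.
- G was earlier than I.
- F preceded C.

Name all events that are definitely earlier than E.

B, C, F, G, H

Directly stated before E: B, C, and G.
F reaches E via F → C → E.
H reaches E via H → G → E.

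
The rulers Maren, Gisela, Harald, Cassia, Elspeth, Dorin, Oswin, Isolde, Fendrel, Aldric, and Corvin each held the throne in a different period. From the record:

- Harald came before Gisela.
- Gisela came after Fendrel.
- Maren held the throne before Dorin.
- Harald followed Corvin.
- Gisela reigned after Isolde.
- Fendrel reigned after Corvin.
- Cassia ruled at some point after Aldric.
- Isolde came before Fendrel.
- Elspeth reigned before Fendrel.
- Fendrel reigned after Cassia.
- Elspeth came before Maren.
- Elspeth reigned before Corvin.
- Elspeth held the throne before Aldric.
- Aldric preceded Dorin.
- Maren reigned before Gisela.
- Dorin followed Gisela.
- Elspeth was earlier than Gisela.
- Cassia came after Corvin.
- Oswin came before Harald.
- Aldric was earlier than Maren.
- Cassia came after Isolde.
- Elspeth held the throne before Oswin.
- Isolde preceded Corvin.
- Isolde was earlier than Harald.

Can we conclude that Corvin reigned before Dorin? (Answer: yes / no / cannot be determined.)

yes

Chain the constraints: Corvin → Harald → Gisela → Dorin. Each link is directly stated, so Corvin comes before Dorin.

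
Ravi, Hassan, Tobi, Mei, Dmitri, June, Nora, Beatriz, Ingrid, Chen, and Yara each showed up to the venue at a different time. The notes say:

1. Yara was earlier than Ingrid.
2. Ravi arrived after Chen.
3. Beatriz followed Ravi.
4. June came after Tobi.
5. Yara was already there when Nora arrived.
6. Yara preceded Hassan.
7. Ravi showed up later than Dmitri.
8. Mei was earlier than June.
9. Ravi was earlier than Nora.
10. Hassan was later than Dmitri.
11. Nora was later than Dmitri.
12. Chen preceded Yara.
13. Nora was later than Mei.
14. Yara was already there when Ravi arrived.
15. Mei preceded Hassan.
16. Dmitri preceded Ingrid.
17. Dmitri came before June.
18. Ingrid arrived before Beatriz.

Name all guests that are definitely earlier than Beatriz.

Directly stated before Beatriz: Ingrid and Ravi.
Chen reaches Beatriz via Chen → Ravi → Beatriz.
Dmitri reaches Beatriz via Dmitri → Ravi → Beatriz.
Yara reaches Beatriz via Yara → Ingrid → Beatriz.

Chen, Dmitri, Ingrid, Ravi, Yara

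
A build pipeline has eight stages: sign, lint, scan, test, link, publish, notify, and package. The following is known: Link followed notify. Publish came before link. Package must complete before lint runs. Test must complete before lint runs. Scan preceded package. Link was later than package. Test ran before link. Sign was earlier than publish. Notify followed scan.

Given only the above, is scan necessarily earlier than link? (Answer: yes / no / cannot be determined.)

yes

Chain the constraints: scan → notify → link. Each link is directly stated, so scan comes before link.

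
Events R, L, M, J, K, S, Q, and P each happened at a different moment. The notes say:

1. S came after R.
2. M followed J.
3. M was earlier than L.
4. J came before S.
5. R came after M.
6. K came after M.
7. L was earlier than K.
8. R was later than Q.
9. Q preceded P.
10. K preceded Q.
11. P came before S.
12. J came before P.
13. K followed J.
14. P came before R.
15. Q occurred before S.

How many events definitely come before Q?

Directly stated before Q: K.
J reaches Q via J → K → Q.
L reaches Q via L → K → Q.
M reaches Q via M → K → Q.
No chain forces P (or any of the others) ahead of Q.
That's J, K, L, and M — 4 in all.

4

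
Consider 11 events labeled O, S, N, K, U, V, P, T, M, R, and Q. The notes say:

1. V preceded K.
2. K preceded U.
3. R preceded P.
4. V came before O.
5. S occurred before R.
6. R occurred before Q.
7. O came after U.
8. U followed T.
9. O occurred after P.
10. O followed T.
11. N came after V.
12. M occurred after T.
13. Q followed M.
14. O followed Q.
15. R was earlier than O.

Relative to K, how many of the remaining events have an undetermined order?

Forced before K: V; forced after K: O and U.
That leaves M, N, P, Q, R, S, and T with no forced order relative to K — 7.

7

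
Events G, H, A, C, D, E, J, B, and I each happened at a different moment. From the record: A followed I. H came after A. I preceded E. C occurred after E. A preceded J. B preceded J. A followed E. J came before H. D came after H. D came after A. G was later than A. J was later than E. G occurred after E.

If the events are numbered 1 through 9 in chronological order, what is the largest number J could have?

J must come before D and H — 2 events forced after it.
Everything else can be placed before J in some valid order, so J can sit as late as position 9 − 2 = 7.

7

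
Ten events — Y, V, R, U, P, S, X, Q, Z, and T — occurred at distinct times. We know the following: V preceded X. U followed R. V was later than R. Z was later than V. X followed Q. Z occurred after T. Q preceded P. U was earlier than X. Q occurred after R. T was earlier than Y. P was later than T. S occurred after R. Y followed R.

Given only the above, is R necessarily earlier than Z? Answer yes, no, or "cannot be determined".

Chain the constraints: R → V → Z. Each link is directly stated, so R comes before Z.

yes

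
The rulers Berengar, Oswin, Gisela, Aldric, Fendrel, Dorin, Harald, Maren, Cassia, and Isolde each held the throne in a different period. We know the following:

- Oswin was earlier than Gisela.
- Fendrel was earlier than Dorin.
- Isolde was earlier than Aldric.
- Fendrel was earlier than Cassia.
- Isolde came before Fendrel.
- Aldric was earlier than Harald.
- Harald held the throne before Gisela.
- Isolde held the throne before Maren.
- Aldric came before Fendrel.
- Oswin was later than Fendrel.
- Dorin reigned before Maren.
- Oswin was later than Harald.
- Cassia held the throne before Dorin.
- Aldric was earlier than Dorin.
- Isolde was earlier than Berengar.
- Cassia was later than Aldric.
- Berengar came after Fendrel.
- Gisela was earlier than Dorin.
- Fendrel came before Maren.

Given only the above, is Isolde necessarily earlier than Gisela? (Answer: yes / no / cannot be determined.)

Chain the constraints: Isolde → Fendrel → Oswin → Gisela. Each link is directly stated, so Isolde comes before Gisela.

yes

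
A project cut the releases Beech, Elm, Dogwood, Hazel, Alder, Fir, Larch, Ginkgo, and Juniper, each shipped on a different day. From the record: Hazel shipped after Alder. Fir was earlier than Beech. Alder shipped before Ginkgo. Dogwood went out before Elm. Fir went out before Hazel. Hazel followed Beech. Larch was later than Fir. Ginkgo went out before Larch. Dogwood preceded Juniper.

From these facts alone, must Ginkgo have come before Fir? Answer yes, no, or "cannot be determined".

cannot be determined

No chain of stated constraints runs from Ginkgo to Fir, and none runs from Fir to Ginkgo either.
So the relative order of Ginkgo and Fir is not fixed by the given facts.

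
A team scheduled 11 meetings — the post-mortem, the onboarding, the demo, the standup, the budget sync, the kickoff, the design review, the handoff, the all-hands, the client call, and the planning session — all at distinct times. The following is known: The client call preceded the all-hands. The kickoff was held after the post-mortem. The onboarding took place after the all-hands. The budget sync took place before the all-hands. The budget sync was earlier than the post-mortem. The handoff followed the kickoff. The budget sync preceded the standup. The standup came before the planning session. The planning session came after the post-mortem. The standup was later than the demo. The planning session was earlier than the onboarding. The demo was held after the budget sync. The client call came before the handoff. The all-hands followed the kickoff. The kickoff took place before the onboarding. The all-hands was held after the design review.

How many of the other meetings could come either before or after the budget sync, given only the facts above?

2

Forced after the budget sync: the all-hands, the demo, the handoff, the kickoff, the onboarding, the planning session, the post-mortem, and the standup.
That leaves the client call and the design review with no forced order relative to the budget sync — 2.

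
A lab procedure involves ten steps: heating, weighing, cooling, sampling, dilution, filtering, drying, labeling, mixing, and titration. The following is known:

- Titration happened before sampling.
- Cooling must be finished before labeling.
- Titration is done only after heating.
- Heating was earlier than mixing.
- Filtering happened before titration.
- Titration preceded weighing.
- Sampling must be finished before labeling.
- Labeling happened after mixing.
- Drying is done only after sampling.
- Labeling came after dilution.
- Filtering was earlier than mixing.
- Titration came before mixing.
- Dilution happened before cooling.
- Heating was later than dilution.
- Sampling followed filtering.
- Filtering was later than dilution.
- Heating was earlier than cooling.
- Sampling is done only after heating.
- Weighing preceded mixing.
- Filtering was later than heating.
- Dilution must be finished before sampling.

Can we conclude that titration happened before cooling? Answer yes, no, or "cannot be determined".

No chain of stated constraints runs from titration to cooling, and none runs from cooling to titration either.
So the relative order of titration and cooling is not fixed by the given facts.

cannot be determined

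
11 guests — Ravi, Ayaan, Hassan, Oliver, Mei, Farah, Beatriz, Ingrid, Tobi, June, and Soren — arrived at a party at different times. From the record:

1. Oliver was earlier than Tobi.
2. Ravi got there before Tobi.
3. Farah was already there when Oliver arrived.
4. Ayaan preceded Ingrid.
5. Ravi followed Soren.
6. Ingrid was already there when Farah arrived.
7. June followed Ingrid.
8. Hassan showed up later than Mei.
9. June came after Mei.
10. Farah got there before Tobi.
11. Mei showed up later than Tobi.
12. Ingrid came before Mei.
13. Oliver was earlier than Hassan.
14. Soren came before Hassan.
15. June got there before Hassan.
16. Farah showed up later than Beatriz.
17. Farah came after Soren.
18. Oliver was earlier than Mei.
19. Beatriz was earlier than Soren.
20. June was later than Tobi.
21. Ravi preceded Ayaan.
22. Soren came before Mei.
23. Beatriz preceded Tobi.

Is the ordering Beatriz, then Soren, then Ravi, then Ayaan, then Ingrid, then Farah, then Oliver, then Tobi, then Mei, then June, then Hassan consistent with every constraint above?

Check each stated constraint against the proposed order — e.g. Beatriz is ahead of Tobi; Soren is ahead of Hassan. Every pair is in the required order; nothing is violated.

yes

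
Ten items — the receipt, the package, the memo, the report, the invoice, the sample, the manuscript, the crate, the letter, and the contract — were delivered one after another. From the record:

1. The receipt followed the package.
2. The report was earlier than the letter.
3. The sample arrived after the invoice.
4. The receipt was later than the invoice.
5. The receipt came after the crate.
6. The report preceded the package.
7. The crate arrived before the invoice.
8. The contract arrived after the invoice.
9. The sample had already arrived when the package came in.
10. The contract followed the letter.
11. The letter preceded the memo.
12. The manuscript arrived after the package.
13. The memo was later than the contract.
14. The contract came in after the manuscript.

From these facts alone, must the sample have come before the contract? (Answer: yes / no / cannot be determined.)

yes

Chain the constraints: the sample → the package → the manuscript → the contract. Each link is directly stated, so the sample comes before the contract.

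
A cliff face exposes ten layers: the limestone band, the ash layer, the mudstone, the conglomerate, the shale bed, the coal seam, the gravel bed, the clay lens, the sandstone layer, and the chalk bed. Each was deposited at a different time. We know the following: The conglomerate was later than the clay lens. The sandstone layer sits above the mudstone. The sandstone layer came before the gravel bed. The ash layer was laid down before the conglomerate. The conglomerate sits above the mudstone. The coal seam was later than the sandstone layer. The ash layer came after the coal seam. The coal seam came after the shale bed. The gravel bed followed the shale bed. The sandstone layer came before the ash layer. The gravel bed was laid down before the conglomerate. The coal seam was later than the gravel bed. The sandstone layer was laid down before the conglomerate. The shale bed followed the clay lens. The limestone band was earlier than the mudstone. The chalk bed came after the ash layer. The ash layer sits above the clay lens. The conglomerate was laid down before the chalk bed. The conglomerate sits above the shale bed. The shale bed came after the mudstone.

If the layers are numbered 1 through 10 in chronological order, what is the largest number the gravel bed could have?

The gravel bed must come before the ash layer, the chalk bed, the coal seam, and the conglomerate — 4 layers forced after it.
Everything else can be placed before the gravel bed in some valid order, so the gravel bed can sit as late as position 10 − 4 = 6.

6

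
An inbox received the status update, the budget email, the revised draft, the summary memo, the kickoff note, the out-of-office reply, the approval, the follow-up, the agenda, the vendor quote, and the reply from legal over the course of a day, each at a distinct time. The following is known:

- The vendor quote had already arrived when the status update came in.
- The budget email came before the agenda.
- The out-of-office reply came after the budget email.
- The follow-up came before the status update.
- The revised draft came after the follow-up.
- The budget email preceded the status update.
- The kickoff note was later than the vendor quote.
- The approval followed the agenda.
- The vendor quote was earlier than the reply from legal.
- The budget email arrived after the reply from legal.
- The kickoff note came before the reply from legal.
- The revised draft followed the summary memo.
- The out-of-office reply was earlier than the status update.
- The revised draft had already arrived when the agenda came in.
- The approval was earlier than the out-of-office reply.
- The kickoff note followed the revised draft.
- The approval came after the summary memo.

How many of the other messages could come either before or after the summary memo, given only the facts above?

Forced after the summary memo: the agenda, the approval, the budget email, the kickoff note, the out-of-office reply, the reply from legal, the revised draft, and the status update.
That leaves the follow-up and the vendor quote with no forced order relative to the summary memo — 2.

2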